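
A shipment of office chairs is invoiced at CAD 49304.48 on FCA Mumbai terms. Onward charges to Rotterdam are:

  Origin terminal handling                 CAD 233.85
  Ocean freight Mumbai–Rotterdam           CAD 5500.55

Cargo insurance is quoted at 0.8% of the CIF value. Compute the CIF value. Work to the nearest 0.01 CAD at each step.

CIF value: CAD 55482.74

Let C be the CIF value. C = FCA price + pre-shipment costs + freight + 0.8% × C
C − 0.8% × C = 49304.48 + 233.85 + 5500.55
0.992 × C = 55038.88
C = 55038.88 / 0.992 = 55482.74
Insurance premium = 0.8% × 55482.74 = 443.86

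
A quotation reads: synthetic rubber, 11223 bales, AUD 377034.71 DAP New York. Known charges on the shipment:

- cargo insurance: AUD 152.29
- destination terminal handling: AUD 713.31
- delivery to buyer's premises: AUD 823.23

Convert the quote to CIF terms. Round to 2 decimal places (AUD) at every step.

Not relevant to the conversion: insurance — on the seller under both DAP and CIF; already in the DAP price and stays in the CIF price.
From DAP to CIF, the seller no longer bears: destination terminal, delivery.
CIF price = 377034.71 − 713.31 − 823.23 = 375498.17

CIF price: AUD 375498.17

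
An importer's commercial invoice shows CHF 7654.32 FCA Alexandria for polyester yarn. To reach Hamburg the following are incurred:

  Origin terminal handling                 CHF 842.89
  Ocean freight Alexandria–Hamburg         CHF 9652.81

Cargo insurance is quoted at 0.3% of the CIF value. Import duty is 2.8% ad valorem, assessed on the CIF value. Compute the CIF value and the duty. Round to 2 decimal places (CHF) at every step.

Let C be the CIF value. C = FCA price + pre-shipment costs + freight + 0.3% × C
C − 0.3% × C = 7654.32 + 842.89 + 9652.81
0.997 × C = 18150.02
C = 18150.02 / 0.997 = 18204.63
Insurance premium = 0.3% × 18204.63 = 54.61
Import duty = 18204.63 × 2.8% = 509.73

CIF value: CHF 18204.63; import duty: CHF 509.73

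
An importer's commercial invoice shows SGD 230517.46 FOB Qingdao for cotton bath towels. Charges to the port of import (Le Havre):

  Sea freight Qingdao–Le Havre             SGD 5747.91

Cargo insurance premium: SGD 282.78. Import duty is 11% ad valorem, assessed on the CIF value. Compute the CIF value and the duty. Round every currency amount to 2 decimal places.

CIF value: SGD 236548.15; import duty: SGD 26020.30

CIF = FOB price + freight + insurance
CIF = 230517.46 + 5747.91 + 282.78 = 236548.15
Import duty = 236548.15 × 11% = 26020.30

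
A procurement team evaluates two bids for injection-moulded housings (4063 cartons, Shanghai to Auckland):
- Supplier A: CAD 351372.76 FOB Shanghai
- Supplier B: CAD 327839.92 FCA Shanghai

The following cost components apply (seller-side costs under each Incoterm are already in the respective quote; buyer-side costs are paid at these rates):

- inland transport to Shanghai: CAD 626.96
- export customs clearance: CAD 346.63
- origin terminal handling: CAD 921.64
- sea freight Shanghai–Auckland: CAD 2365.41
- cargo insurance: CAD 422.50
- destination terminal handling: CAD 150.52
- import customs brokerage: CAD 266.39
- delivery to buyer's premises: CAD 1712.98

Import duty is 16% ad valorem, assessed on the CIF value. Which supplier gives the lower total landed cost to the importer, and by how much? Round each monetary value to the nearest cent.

Supplier B is cheaper by CAD 26228.99

Supplier A (FOB):
CIF value = FOB price + freight + insurance = 351372.76 + 2365.41 + 422.50 = 354160.67
Import duty = 354160.67 × 16% = 56665.71
Buyer bears (A): 2365.41 + 422.50 + 150.52 + 266.39 + 1712.98 = 4917.80
Landed cost (A) = invoice 351372.76 + 4917.80 + duty 56665.71 = 412956.27
Supplier B (FCA):
CIF value = FCA price + origin terminal + freight + insurance = 327839.92 + 921.64 + 2365.41 + 422.50 = 331549.47
Import duty = 331549.47 × 16% = 53047.92
Buyer bears (B): 921.64 + 2365.41 + 422.50 + 150.52 + 266.39 + 1712.98 = 5839.44
Landed cost (B) = invoice 327839.92 + 5839.44 + duty 53047.92 = 386727.28
Difference = |412956.27 − 386727.28| = 26228.99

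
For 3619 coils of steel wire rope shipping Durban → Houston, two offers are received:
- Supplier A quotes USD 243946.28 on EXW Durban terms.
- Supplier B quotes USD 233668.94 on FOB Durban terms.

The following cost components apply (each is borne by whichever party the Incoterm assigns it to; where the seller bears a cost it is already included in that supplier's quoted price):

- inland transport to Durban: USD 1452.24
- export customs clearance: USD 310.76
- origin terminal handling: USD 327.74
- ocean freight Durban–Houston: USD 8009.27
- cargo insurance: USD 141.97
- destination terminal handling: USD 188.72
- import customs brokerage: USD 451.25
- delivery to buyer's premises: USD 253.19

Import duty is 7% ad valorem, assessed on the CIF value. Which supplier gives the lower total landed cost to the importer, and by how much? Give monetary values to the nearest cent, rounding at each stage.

Supplier A (EXW):
CIF value = EXW price + inland to port + export clearance + origin terminal + freight + insurance = 243946.28 + 1452.24 + 310.76 + 327.74 + 8009.27 + 141.97 = 254188.26
Import duty = 254188.26 × 7% = 17793.18
Buyer bears (A): 1452.24 + 310.76 + 327.74 + 8009.27 + 141.97 + 188.72 + 451.25 + 253.19 = 11135.14
Landed cost (A) = invoice 243946.28 + 11135.14 + duty 17793.18 = 272874.60
Supplier B (FOB):
CIF value = FOB price + freight + insurance = 233668.94 + 8009.27 + 141.97 = 241820.18
Import duty = 241820.18 × 7% = 16927.41
Buyer bears (B): 8009.27 + 141.97 + 188.72 + 451.25 + 253.19 = 9044.40
Landed cost (B) = invoice 233668.94 + 9044.40 + duty 16927.41 = 259640.75
Difference = |272874.60 − 259640.75| = 13233.85

Supplier B is cheaper by USD 13233.85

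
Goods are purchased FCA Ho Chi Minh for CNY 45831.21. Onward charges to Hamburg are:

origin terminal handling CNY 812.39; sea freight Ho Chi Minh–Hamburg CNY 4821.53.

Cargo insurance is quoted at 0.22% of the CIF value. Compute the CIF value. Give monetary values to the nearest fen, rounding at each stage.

CIF value: CNY 51578.60

Let C be the CIF value. C = FCA price + pre-shipment costs + freight + 0.22% × C
C − 0.22% × C = 45831.21 + 812.39 + 4821.53
0.9978 × C = 51465.13
C = 51465.13 / 0.9978 = 51578.60
Insurance premium = 0.22% × 51578.60 = 113.47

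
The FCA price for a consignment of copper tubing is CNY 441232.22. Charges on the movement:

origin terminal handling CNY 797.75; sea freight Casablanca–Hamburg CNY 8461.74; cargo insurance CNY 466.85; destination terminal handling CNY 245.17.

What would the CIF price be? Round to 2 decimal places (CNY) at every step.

Not relevant to the conversion: destination terminal — on the buyer under both terms; not part of either seller's price.
From FCA to CIF, the seller additionally bears: origin terminal, freight, insurance.
CIF price = 441232.22 + 797.75 + 8461.74 + 466.85 = 450958.56

CIF price: CNY 450958.56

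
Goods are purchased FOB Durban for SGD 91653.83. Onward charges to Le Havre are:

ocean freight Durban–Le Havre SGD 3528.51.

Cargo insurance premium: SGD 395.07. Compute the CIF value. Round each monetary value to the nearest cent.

CIF = FOB price + freight + insurance
CIF = 91653.83 + 3528.51 + 395.07 = 95577.41

CIF value: SGD 95577.41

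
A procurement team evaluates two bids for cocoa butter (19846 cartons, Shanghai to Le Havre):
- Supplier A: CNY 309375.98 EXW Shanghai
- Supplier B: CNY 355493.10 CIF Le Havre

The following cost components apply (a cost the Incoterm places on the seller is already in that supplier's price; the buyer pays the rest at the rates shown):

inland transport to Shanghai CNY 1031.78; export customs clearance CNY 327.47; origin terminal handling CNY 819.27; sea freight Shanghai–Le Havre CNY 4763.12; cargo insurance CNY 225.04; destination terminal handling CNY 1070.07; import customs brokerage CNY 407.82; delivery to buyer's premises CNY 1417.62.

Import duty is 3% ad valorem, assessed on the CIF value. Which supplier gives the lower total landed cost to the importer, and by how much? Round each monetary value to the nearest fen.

Supplier A (EXW):
CIF value = EXW price + inland to port + export clearance + origin terminal + freight + insurance = 309375.98 + 1031.78 + 327.47 + 819.27 + 4763.12 + 225.04 = 316542.66
Import duty = 316542.66 × 3% = 9496.28
Buyer bears (A): 1031.78 + 327.47 + 819.27 + 4763.12 + 225.04 + 1070.07 + 407.82 + 1417.62 = 10062.19
Landed cost (A) = invoice 309375.98 + 10062.19 + duty 9496.28 = 328934.45
Supplier B (CIF):
The CIF price already equals the CIF value: 355493.10
Import duty = 355493.10 × 3% = 10664.79
Buyer bears (B): 1070.07 + 407.82 + 1417.62 = 2895.51
Landed cost (B) = invoice 355493.10 + 2895.51 + duty 10664.79 = 369053.40
Difference = |328934.45 − 369053.40| = 40118.95

Supplier A is cheaper by CNY 40118.95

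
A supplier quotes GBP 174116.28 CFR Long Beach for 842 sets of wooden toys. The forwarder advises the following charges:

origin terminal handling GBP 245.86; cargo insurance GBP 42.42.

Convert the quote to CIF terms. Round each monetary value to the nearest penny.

CIF price: GBP 174158.70

Not relevant to the conversion: origin terminal — on the seller under both CFR and CIF; already in the CFR price and stays in the CIF price.
From CFR to CIF, the seller additionally bears: insurance.
CIF price = 174116.28 + 42.42 = 174158.70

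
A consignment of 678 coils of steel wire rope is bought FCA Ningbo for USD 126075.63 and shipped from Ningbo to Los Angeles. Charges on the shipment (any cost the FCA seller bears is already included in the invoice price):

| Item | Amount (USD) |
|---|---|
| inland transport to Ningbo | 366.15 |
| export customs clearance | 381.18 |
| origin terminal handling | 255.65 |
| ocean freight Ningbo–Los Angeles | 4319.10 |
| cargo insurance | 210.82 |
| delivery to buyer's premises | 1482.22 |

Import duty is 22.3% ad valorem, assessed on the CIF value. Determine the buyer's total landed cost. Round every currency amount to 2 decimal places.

Total landed cost: USD 161525.47

FCA: the seller delivers export-cleared goods to the carrier; the buyer bears costs from that point.
Already in the invoice (seller's account under FCA): inland to port, export clearance — exclude.
CIF value = FCA price + origin terminal + freight + insurance = 126075.63 + 255.65 + 4319.10 + 210.82 = 130861.20
Import duty = 130861.20 × 22.3% = 29182.05
Buyer bears: origin terminal 255.65 + freight 4319.10 + insurance 210.82 + delivery 1482.22 + duty 29182.05 = 35449.84
Landed cost = invoice 126075.63 + 35449.84 = 161525.47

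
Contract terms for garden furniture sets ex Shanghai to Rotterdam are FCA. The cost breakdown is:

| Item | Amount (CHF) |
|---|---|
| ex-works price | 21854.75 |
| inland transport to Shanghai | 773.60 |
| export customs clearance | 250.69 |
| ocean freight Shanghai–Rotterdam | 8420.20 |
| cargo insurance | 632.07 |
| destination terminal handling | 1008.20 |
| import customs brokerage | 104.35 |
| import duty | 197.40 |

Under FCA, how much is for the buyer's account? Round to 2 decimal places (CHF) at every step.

Buyer's account: CHF 10362.22

FCA: the seller delivers export-cleared goods to the carrier; the buyer bears costs from that point.
Seller's account: goods 21854.75 + inland to port 773.60 + export clearance 250.69 = 22879.04
Buyer's account: freight 8420.20 + insurance 632.07 + destination terminal 1008.20 + brokerage 104.35 + duty 197.40 = 10362.22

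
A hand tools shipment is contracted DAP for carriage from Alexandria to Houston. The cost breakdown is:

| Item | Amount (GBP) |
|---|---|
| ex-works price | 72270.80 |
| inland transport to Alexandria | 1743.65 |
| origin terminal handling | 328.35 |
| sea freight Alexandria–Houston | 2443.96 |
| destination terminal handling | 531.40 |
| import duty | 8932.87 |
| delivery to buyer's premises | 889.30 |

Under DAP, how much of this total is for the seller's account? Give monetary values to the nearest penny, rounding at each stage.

Seller's account: GBP 78207.46

DAP: the seller bears all costs to the named destination except import duty and clearance.
Seller's account: goods 72270.80 + inland to port 1743.65 + origin terminal 328.35 + freight 2443.96 + destination terminal 531.40 + delivery 889.30 = 78207.46
Buyer's account: duty 8932.87 = 8932.87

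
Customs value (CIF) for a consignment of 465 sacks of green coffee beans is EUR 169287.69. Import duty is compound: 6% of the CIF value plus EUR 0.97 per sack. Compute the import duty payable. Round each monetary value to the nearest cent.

Import duty: EUR 10608.31

Ad valorem component: 169287.69 × 6% = 10157.26
Specific component: 465 × 0.97 = 451.05
Import duty = 10157.26 + 451.05 = 10608.31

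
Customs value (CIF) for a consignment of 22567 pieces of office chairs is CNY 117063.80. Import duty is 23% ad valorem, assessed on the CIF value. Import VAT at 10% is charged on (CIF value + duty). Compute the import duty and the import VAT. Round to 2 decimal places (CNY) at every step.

Import duty = 117063.80 × 23% = 26924.67
VAT base = CIF + duty = 117063.80 + 26924.67 = 143988.47
Import VAT = 143988.47 × 10% = 14398.85

Import duty: CNY 26924.67; import VAT: CNY 14398.85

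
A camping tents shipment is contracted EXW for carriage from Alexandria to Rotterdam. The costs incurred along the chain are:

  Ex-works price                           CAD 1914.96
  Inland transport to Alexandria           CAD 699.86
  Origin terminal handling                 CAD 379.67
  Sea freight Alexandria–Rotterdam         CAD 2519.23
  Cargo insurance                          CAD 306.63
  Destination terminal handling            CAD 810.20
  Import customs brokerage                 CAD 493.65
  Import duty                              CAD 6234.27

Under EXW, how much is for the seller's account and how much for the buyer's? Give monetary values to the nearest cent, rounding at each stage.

Seller: CAD 1914.96; buyer: CAD 11443.51

EXW: the seller makes goods available at their premises; the buyer bears all onward costs.
Seller's account: goods 1914.96 = 1914.96
Buyer's account: inland to port 699.86 + origin terminal 379.67 + freight 2519.23 + insurance 306.63 + destination terminal 810.20 + brokerage 493.65 + duty 6234.27 = 11443.51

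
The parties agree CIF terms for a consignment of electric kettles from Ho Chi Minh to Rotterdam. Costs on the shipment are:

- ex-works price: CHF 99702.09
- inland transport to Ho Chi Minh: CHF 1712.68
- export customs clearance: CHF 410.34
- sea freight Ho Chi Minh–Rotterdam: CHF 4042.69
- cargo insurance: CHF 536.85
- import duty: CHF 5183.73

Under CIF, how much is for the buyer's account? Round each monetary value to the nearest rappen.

Buyer's account: CHF 5183.73

CIF: the seller pays costs through ocean freight and marine insurance to the destination port.
Seller's account: goods 99702.09 + inland to port 1712.68 + export clearance 410.34 + freight 4042.69 + insurance 536.85 = 106404.65
Buyer's account: duty 5183.73 = 5183.73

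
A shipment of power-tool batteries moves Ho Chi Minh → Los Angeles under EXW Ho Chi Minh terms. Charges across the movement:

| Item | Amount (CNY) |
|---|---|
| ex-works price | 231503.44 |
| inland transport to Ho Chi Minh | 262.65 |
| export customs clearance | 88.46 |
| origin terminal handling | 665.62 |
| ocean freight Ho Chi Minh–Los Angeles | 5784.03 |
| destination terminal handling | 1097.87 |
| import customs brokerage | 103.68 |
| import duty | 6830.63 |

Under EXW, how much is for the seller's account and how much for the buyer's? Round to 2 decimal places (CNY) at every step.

EXW: the seller makes goods available at their premises; the buyer bears all onward costs.
Seller's account: goods 231503.44 = 231503.44
Buyer's account: inland to port 262.65 + export clearance 88.46 + origin terminal 665.62 + freight 5784.03 + destination terminal 1097.87 + brokerage 103.68 + duty 6830.63 = 14832.94

Seller: CNY 231503.44; buyer: CNY 14832.94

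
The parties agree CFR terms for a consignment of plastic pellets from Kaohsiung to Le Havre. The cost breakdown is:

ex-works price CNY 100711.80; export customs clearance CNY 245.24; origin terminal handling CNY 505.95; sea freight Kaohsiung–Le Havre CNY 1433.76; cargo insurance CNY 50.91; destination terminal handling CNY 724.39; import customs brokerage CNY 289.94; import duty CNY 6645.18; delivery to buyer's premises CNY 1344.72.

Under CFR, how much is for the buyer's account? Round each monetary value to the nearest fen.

CFR: the seller pays costs through ocean freight to the destination port, but not insurance.
Seller's account: goods 100711.80 + export clearance 245.24 + origin terminal 505.95 + freight 1433.76 = 102896.75
Buyer's account: insurance 50.91 + destination terminal 724.39 + brokerage 289.94 + duty 6645.18 + delivery 1344.72 = 9055.14

Buyer's account: CNY 9055.14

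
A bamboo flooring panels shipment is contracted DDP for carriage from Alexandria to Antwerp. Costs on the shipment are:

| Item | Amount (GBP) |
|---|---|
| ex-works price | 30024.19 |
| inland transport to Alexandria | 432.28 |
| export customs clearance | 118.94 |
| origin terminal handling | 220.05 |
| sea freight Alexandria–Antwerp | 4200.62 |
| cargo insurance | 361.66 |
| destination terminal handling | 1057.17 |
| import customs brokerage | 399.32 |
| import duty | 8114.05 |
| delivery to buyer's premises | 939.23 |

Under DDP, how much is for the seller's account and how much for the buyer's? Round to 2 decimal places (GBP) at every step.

DDP: the seller bears all costs including import duty.
Seller's account: goods 30024.19 + inland to port 432.28 + export clearance 118.94 + origin terminal 220.05 + freight 4200.62 + insurance 361.66 + destination terminal 1057.17 + brokerage 399.32 + duty 8114.05 + delivery 939.23 = 45867.51
Buyer's account: 0.00

Seller: GBP 45867.51; buyer: GBP 0.00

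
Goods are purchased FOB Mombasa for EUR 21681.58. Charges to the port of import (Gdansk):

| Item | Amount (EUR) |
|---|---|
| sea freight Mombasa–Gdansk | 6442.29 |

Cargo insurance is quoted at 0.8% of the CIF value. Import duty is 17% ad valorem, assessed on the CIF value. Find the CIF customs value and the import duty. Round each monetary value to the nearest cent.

CIF value: EUR 28350.68; import duty: EUR 4819.62

Let C be the CIF value. C = FOB price + freight + 0.8% × C
C − 0.8% × C = 21681.58 + 6442.29
0.992 × C = 28123.87
C = 28123.87 / 0.992 = 28350.68
Insurance premium = 0.8% × 28350.68 = 226.81
Import duty = 28350.68 × 17% = 4819.62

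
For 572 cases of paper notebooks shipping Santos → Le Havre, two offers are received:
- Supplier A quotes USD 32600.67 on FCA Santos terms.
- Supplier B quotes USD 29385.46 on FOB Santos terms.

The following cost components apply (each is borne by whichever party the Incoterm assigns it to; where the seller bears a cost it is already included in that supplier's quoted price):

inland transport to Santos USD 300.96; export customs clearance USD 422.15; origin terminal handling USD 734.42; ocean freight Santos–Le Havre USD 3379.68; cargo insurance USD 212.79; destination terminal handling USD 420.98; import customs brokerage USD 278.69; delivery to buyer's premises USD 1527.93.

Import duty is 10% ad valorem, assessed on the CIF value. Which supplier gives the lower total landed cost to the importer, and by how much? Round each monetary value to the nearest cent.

Supplier B is cheaper by USD 4344.60

Supplier A (FCA):
CIF value = FCA price + origin terminal + freight + insurance = 32600.67 + 734.42 + 3379.68 + 212.79 = 36927.56
Import duty = 36927.56 × 10% = 3692.76
Buyer bears (A): 734.42 + 3379.68 + 212.79 + 420.98 + 278.69 + 1527.93 = 6554.49
Landed cost (A) = invoice 32600.67 + 6554.49 + duty 3692.76 = 42847.92
Supplier B (FOB):
CIF value = FOB price + freight + insurance = 29385.46 + 3379.68 + 212.79 = 32977.93
Import duty = 32977.93 × 10% = 3297.79
Buyer bears (B): 3379.68 + 212.79 + 420.98 + 278.69 + 1527.93 = 5820.07
Landed cost (B) = invoice 29385.46 + 5820.07 + duty 3297.79 = 38503.32
Difference = |42847.92 − 38503.32| = 4344.60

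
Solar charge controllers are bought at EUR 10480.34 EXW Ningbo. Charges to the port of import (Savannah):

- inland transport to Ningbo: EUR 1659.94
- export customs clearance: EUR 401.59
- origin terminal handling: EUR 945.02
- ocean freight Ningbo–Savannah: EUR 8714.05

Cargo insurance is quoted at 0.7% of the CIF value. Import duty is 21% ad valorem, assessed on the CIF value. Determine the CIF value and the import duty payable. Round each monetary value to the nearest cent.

CIF value: EUR 22357.44; import duty: EUR 4695.06

Let C be the CIF value. C = EXW price + pre-shipment costs + freight + 0.7% × C
C − 0.7% × C = 10480.34 + 1659.94 + 401.59 + 945.02 + 8714.05
0.993 × C = 22200.94
C = 22200.94 / 0.993 = 22357.44
Insurance premium = 0.7% × 22357.44 = 156.50
Import duty = 22357.44 × 21% = 4695.06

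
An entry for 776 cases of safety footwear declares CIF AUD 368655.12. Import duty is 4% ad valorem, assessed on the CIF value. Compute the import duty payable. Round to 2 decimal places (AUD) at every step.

Import duty: AUD 14746.20

Import duty = 368655.12 × 4% = 14746.20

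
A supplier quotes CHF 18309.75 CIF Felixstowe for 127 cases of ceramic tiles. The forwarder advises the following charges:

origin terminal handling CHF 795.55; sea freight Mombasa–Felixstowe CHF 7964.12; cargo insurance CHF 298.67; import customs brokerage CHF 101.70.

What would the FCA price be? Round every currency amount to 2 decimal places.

FCA price: CHF 9251.41

Not relevant to the conversion: brokerage — on the buyer under both terms; not part of either seller's price.
From CIF to FCA, the seller no longer bears: origin terminal, freight, insurance.
FCA price = 18309.75 − 795.55 − 7964.12 − 298.67 = 9251.41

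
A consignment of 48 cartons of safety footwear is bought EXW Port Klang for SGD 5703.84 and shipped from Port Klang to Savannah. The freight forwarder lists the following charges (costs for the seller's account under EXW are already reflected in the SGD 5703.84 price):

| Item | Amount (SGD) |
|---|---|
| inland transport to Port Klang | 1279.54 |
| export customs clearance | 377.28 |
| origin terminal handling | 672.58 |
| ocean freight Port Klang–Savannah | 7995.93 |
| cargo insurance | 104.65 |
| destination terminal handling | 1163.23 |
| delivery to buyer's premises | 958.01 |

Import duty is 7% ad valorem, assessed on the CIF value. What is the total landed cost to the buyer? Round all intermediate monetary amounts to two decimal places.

EXW: the seller makes goods available at their premises; the buyer bears all onward costs.
CIF value = EXW price + inland to port + export clearance + origin terminal + freight + insurance = 5703.84 + 1279.54 + 377.28 + 672.58 + 7995.93 + 104.65 = 16133.82
Import duty = 16133.82 × 7% = 1129.37
Buyer bears: inland to port 1279.54 + export clearance 377.28 + origin terminal 672.58 + freight 7995.93 + insurance 104.65 + destination terminal 1163.23 + delivery 958.01 + duty 1129.37 = 13680.59
Landed cost = invoice 5703.84 + 13680.59 = 19384.43

Total landed cost: SGD 19384.43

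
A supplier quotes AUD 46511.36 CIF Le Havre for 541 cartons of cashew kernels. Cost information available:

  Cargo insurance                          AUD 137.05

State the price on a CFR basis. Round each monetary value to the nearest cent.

From CIF to CFR, the seller no longer bears: insurance.
CFR price = 46511.36 − 137.05 = 46374.31

CFR price: AUD 46374.31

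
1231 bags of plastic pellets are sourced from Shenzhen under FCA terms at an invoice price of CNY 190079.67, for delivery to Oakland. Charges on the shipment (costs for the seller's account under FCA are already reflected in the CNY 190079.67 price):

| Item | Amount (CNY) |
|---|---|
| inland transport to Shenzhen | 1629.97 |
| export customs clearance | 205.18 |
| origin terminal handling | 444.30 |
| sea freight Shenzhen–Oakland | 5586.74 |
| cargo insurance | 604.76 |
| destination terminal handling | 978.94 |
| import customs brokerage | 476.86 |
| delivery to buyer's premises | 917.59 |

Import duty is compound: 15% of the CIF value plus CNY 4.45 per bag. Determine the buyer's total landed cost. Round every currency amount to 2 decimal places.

Total landed cost: CNY 234074.13

FCA: the seller delivers export-cleared goods to the carrier; the buyer bears costs from that point.
Already in the invoice (seller's account under FCA): inland to port, export clearance — exclude.
CIF value = FCA price + origin terminal + freight + insurance = 190079.67 + 444.30 + 5586.74 + 604.76 = 196715.47
Ad valorem component: 196715.47 × 15% = 29507.32
Specific component: 1231 × 4.45 = 5477.95
Import duty = 29507.32 + 5477.95 = 34985.27
Buyer bears: origin terminal 444.30 + freight 5586.74 + insurance 604.76 + destination terminal 978.94 + brokerage 476.86 + delivery 917.59 + duty 34985.27 = 43994.46
Landed cost = invoice 190079.67 + 43994.46 = 234074.13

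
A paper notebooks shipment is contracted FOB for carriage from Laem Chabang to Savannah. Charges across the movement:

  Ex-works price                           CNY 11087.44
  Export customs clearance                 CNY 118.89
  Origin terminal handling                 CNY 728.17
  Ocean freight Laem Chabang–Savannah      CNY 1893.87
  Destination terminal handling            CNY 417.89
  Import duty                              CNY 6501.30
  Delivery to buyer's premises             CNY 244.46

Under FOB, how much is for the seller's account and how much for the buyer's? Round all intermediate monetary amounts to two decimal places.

FOB: the seller bears costs until goods are on board at the origin port; the buyer bears freight, insurance and all costs thereafter.
Seller's account: goods 11087.44 + export clearance 118.89 + origin terminal 728.17 = 11934.50
Buyer's account: freight 1893.87 + destination terminal 417.89 + duty 6501.30 + delivery 244.46 = 9057.52

Seller: CNY 11934.50; buyer: CNY 9057.52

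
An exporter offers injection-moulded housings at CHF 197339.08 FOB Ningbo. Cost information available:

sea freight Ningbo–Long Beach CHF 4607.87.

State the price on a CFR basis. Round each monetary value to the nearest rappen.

CFR price: CHF 201946.95

From FOB to CFR, the seller additionally bears: freight.
CFR price = 197339.08 + 4607.87 = 201946.95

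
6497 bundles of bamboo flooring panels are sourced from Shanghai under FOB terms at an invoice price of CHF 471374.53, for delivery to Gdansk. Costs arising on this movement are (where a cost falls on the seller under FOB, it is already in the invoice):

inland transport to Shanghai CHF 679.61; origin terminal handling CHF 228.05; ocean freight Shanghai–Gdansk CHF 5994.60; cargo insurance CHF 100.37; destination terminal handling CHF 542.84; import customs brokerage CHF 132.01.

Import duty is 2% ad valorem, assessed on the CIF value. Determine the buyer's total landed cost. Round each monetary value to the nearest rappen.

Total landed cost: CHF 487693.74

FOB: the seller bears costs until goods are on board at the origin port; the buyer bears freight, insurance and all costs thereafter.
Already in the invoice (seller's account under FOB): inland to port, origin terminal — exclude.
CIF value = FOB price + freight + insurance = 471374.53 + 5994.60 + 100.37 = 477469.50
Import duty = 477469.50 × 2% = 9549.39
Buyer bears: freight 5994.60 + insurance 100.37 + destination terminal 542.84 + brokerage 132.01 + duty 9549.39 = 16319.21
Landed cost = invoice 471374.53 + 16319.21 = 487693.74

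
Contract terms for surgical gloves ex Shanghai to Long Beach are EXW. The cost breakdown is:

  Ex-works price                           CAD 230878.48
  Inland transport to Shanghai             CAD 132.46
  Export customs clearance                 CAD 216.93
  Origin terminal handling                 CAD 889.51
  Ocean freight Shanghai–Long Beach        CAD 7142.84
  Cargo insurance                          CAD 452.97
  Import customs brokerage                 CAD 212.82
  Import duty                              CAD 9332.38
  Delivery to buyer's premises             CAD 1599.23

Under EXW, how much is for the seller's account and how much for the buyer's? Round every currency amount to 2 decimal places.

EXW: the seller makes goods available at their premises; the buyer bears all onward costs.
Seller's account: goods 230878.48 = 230878.48
Buyer's account: inland to port 132.46 + export clearance 216.93 + origin terminal 889.51 + freight 7142.84 + insurance 452.97 + brokerage 212.82 + duty 9332.38 + delivery 1599.23 = 19979.14

Seller: CAD 230878.48; buyer: CAD 19979.14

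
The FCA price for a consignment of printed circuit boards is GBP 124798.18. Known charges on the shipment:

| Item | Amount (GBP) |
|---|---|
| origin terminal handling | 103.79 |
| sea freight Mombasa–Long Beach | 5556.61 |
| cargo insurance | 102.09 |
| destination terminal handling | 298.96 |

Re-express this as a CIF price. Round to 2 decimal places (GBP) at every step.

CIF price: GBP 130560.67

Not relevant to the conversion: destination terminal — on the buyer under both terms; not part of either seller's price.
From FCA to CIF, the seller additionally bears: origin terminal, freight, insurance.
CIF price = 124798.18 + 103.79 + 5556.61 + 102.09 = 130560.67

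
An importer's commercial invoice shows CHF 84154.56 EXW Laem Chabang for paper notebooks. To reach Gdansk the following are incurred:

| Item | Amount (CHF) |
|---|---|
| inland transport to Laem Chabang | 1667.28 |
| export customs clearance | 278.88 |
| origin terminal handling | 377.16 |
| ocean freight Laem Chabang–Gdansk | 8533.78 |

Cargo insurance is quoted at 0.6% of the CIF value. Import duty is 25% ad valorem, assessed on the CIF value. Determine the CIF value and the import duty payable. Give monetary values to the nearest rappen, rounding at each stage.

Let C be the CIF value. C = EXW price + pre-shipment costs + freight + 0.6% × C
C − 0.6% × C = 84154.56 + 1667.28 + 278.88 + 377.16 + 8533.78
0.994 × C = 95011.66
C = 95011.66 / 0.994 = 95585.17
Insurance premium = 0.6% × 95585.17 = 573.51
Import duty = 95585.17 × 25% = 23896.29

CIF value: CHF 95585.17; import duty: CHF 23896.29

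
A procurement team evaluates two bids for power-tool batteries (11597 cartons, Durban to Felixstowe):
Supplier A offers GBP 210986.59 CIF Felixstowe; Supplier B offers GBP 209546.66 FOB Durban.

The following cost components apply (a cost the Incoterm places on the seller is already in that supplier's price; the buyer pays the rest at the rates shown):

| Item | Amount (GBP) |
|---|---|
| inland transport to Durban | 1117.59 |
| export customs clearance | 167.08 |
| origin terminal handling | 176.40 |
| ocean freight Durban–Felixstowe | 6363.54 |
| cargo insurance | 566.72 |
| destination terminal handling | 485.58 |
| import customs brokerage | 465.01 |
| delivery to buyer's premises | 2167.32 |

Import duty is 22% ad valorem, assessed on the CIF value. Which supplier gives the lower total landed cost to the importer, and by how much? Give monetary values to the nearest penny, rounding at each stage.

Supplier A is cheaper by GBP 6698.20

Supplier A (CIF):
The CIF price already equals the CIF value: 210986.59
Import duty = 210986.59 × 22% = 46417.05
Buyer bears (A): 485.58 + 465.01 + 2167.32 = 3117.91
Landed cost (A) = invoice 210986.59 + 3117.91 + duty 46417.05 = 260521.55
Supplier B (FOB):
CIF value = FOB price + freight + insurance = 209546.66 + 6363.54 + 566.72 = 216476.92
Import duty = 216476.92 × 22% = 47624.92
Buyer bears (B): 6363.54 + 566.72 + 485.58 + 465.01 + 2167.32 = 10048.17
Landed cost (B) = invoice 209546.66 + 10048.17 + duty 47624.92 = 267219.75
Difference = |260521.55 − 267219.75| = 6698.20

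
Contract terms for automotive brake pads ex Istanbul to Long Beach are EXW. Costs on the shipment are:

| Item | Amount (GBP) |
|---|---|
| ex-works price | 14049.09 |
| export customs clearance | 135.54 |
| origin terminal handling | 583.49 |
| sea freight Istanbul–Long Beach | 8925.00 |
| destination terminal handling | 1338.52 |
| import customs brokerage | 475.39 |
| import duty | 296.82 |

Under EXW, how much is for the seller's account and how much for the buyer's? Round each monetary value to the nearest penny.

EXW: the seller makes goods available at their premises; the buyer bears all onward costs.
Seller's account: goods 14049.09 = 14049.09
Buyer's account: export clearance 135.54 + origin terminal 583.49 + freight 8925.00 + destination terminal 1338.52 + brokerage 475.39 + duty 296.82 = 11754.76

Seller: GBP 14049.09; buyer: GBP 11754.76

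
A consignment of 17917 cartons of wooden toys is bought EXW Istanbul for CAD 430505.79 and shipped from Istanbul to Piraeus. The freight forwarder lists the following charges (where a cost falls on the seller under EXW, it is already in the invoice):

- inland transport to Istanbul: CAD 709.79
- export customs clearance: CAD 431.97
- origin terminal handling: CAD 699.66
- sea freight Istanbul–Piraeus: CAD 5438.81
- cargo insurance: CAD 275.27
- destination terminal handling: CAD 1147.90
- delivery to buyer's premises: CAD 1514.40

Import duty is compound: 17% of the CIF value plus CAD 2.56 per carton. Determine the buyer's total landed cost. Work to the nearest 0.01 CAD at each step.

Total landed cost: CAD 561061.53

EXW: the seller makes goods available at their premises; the buyer bears all onward costs.
CIF value = EXW price + inland to port + export clearance + origin terminal + freight + insurance = 430505.79 + 709.79 + 431.97 + 699.66 + 5438.81 + 275.27 = 438061.29
Ad valorem component: 438061.29 × 17% = 74470.42
Specific component: 17917 × 2.56 = 45867.52
Import duty = 74470.42 + 45867.52 = 120337.94
Buyer bears: inland to port 709.79 + export clearance 431.97 + origin terminal 699.66 + freight 5438.81 + insurance 275.27 + destination terminal 1147.90 + delivery 1514.40 + duty 120337.94 = 130555.74
Landed cost = invoice 430505.79 + 130555.74 = 561061.53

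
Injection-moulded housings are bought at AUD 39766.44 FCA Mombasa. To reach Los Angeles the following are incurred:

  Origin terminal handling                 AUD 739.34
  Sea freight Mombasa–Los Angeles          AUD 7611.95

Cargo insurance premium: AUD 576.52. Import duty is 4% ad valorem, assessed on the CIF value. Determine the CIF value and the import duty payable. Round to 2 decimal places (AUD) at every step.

CIF value: AUD 48694.25; import duty: AUD 1947.77

CIF = FCA price + pre-shipment costs + freight + insurance
CIF = 39766.44 + 739.34 + 7611.95 + 576.52 = 48694.25
Import duty = 48694.25 × 4% = 1947.77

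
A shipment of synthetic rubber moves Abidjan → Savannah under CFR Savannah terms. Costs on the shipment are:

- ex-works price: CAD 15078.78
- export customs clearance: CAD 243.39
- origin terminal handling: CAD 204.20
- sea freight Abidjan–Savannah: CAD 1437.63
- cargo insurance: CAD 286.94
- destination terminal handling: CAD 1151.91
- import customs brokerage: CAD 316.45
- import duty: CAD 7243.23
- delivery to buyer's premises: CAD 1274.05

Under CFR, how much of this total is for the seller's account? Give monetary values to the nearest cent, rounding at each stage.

CFR: the seller pays costs through ocean freight to the destination port, but not insurance.
Seller's account: goods 15078.78 + export clearance 243.39 + origin terminal 204.20 + freight 1437.63 = 16964.00
Buyer's account: insurance 286.94 + destination terminal 1151.91 + brokerage 316.45 + duty 7243.23 + delivery 1274.05 = 10272.58

Seller's account: CAD 16964.00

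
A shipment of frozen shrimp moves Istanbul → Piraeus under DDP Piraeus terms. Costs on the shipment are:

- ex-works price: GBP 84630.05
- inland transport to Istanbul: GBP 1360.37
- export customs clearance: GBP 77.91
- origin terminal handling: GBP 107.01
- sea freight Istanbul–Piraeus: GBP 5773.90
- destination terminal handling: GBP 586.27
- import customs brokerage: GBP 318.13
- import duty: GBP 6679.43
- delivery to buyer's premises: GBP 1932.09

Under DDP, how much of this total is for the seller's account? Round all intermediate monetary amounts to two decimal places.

Seller's account: GBP 101465.16

DDP: the seller bears all costs including import duty.
Seller's account: goods 84630.05 + inland to port 1360.37 + export clearance 77.91 + origin terminal 107.01 + freight 5773.90 + destination terminal 586.27 + brokerage 318.13 + duty 6679.43 + delivery 1932.09 = 101465.16
Buyer's account: 0.00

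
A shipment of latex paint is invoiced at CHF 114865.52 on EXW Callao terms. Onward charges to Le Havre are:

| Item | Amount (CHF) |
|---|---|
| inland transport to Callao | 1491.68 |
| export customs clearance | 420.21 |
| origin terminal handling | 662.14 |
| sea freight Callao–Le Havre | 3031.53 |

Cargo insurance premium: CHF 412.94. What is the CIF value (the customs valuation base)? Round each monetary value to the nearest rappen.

CIF value: CHF 120884.02

CIF = EXW price + pre-shipment costs + freight + insurance
CIF = 114865.52 + 1491.68 + 420.21 + 662.14 + 3031.53 + 412.94 = 120884.02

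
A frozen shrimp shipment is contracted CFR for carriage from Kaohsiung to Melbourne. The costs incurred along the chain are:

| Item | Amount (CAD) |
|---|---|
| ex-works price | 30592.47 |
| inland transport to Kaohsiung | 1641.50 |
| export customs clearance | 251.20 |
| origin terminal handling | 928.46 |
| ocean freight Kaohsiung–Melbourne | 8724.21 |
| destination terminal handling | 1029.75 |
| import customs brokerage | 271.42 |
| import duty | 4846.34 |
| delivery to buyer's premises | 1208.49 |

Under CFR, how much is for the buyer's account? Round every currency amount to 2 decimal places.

Buyer's account: CAD 7356.00

CFR: the seller pays costs through ocean freight to the destination port, but not insurance.
Seller's account: goods 30592.47 + inland to port 1641.50 + export clearance 251.20 + origin terminal 928.46 + freight 8724.21 = 42137.84
Buyer's account: destination terminal 1029.75 + brokerage 271.42 + duty 4846.34 + delivery 1208.49 = 7356.00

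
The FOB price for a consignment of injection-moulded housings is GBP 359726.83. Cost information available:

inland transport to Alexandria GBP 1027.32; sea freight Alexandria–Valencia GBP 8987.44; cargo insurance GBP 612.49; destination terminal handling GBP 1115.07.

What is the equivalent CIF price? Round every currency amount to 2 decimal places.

CIF price: GBP 369326.76

Not relevant to the conversion: inland to port — on the seller under both FOB and CIF; already in the FOB price and stays in the CIF price. destination terminal — on the buyer under both terms; not part of either seller's price.
From FOB to CIF, the seller additionally bears: freight, insurance.
CIF price = 359726.83 + 8987.44 + 612.49 = 369326.76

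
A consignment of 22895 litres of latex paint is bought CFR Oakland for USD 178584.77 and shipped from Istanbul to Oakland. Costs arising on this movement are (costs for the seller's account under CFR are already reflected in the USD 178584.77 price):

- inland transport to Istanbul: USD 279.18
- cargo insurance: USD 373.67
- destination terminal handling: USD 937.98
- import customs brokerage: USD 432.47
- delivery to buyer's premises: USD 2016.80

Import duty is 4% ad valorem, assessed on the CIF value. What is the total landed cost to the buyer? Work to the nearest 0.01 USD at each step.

CFR: the seller pays costs through ocean freight to the destination port, but not insurance.
Already in the invoice (seller's account under CFR): inland to port — exclude.
CIF value = CFR price + insurance = 178584.77 + 373.67 = 178958.44
Import duty = 178958.44 × 4% = 7158.34
Buyer bears: insurance 373.67 + destination terminal 937.98 + brokerage 432.47 + delivery 2016.80 + duty 7158.34 = 10919.26
Landed cost = invoice 178584.77 + 10919.26 = 189504.03

Total landed cost: USD 189504.03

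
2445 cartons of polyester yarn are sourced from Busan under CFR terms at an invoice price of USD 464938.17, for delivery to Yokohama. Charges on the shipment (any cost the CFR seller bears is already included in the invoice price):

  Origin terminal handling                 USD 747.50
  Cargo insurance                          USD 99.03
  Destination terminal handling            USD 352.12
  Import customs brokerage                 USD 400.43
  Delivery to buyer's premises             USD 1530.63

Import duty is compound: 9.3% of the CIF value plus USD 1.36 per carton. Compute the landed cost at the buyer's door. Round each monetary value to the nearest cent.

Total landed cost: USD 513894.04

CFR: the seller pays costs through ocean freight to the destination port, but not insurance.
Already in the invoice (seller's account under CFR): origin terminal — exclude.
CIF value = CFR price + insurance = 464938.17 + 99.03 = 465037.20
Ad valorem component: 465037.20 × 9.3% = 43248.46
Specific component: 2445 × 1.36 = 3325.20
Import duty = 43248.46 + 3325.20 = 46573.66
Buyer bears: insurance 99.03 + destination terminal 352.12 + brokerage 400.43 + delivery 1530.63 + duty 46573.66 = 48955.87
Landed cost = invoice 464938.17 + 48955.87 = 513894.04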